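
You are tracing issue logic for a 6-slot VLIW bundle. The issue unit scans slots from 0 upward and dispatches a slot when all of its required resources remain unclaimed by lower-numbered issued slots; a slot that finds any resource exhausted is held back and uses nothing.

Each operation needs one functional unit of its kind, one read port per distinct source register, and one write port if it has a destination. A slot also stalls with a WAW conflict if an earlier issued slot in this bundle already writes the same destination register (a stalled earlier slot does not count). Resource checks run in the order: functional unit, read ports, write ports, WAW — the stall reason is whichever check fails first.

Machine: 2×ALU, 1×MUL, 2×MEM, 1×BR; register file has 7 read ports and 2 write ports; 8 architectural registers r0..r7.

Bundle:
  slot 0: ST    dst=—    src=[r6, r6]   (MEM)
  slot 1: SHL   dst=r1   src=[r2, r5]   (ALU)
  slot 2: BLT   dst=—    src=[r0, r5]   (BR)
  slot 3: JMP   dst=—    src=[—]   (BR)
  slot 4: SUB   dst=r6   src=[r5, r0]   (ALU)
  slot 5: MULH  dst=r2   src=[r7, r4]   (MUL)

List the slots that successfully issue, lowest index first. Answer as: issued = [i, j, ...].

#0 MEM src=r6,r6 dispatched  <A:2 Mu:1 Ld:1 B:1 rd:6 wr:2>
#1 ALU src=r2,r5 dispatched  <A:1 Mu:1 Ld:1 B:1 rd:4 wr:1>
#2 BR src=r0,r5 dispatched  <A:1 Mu:1 Ld:1 B:0 rd:2 wr:1>
#3 BR src=- held:FU  <A:1 Mu:1 Ld:1 B:0 rd:2 wr:1>
#4 ALU src=r5,r0 dispatched  <A:0 Mu:1 Ld:1 B:0 rd:0 wr:0>
#5 MUL src=r7,r4 held:RD_PORT  <A:0 Mu:1 Ld:1 B:0 rd:0 wr:0>

issued = [0, 1, 2, 4]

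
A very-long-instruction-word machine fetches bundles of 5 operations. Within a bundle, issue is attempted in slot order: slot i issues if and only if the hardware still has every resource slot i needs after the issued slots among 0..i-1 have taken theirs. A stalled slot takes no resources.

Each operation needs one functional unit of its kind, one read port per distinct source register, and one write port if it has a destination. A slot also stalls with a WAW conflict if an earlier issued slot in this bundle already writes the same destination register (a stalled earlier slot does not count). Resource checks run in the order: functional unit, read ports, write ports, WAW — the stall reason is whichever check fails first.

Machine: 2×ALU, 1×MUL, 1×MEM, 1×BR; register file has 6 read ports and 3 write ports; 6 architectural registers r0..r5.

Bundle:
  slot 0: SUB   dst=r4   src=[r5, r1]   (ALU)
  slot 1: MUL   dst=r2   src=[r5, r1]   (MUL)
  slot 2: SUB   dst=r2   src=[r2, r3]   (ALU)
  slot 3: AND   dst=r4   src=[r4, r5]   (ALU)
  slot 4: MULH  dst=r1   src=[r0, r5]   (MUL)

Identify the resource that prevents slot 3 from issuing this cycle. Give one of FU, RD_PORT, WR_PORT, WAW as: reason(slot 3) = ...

reason(slot 3) = WAW

[0] ALU needs rd=2 wr=1: ok; after: ALU=1 MUL=1 MEM=1 BR=1, R=4, W=2
[1] MUL needs rd=2 wr=1: ok; after: ALU=1 MUL=0 MEM=1 BR=1, R=2, W=1
[2] ALU needs rd=2 wr=1: WAW; after: ALU=1 MUL=0 MEM=1 BR=1, R=2, W=1
[3] ALU needs rd=2 wr=1: WAW; after: ALU=1 MUL=0 MEM=1 BR=1, R=2, W=1
[4] MUL needs rd=2 wr=1: FU; after: ALU=1 MUL=0 MEM=1 BR=1, R=2, W=1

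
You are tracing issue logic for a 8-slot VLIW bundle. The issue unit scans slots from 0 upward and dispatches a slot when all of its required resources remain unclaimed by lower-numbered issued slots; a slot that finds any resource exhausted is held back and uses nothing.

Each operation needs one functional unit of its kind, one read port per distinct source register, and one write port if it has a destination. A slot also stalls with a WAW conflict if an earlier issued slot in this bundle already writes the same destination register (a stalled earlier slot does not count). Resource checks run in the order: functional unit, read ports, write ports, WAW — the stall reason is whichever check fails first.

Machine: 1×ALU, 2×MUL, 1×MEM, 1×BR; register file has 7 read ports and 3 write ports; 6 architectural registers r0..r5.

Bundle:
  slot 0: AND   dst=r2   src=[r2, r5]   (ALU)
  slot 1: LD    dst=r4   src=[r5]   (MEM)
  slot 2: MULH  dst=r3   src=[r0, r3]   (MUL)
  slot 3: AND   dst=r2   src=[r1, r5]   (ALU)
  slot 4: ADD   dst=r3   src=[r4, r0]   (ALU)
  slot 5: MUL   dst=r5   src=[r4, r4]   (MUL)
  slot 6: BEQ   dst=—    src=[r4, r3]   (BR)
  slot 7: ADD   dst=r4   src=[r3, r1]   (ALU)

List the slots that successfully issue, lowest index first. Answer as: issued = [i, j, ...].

issued = [0, 1, 2, 6]

[0] ALU needs rd=2 wr=1: ok; after: ALU=0 MUL=2 MEM=1 BR=1, R=5, W=2
[1] MEM needs rd=1 wr=1: ok; after: ALU=0 MUL=2 MEM=0 BR=1, R=4, W=1
[2] MUL needs rd=2 wr=1: ok; after: ALU=0 MUL=1 MEM=0 BR=1, R=2, W=0
[3] ALU needs rd=2 wr=1: FU; after: ALU=0 MUL=1 MEM=0 BR=1, R=2, W=0
[4] ALU needs rd=2 wr=1: FU; after: ALU=0 MUL=1 MEM=0 BR=1, R=2, W=0
[5] MUL needs rd=1 wr=1: WR_PORT; after: ALU=0 MUL=1 MEM=0 BR=1, R=2, W=0
[6] BR needs rd=2 wr=0: ok; after: ALU=0 MUL=1 MEM=0 BR=0, R=0, W=0
[7] ALU needs rd=2 wr=1: FU; after: ALU=0 MUL=1 MEM=0 BR=0, R=0, W=0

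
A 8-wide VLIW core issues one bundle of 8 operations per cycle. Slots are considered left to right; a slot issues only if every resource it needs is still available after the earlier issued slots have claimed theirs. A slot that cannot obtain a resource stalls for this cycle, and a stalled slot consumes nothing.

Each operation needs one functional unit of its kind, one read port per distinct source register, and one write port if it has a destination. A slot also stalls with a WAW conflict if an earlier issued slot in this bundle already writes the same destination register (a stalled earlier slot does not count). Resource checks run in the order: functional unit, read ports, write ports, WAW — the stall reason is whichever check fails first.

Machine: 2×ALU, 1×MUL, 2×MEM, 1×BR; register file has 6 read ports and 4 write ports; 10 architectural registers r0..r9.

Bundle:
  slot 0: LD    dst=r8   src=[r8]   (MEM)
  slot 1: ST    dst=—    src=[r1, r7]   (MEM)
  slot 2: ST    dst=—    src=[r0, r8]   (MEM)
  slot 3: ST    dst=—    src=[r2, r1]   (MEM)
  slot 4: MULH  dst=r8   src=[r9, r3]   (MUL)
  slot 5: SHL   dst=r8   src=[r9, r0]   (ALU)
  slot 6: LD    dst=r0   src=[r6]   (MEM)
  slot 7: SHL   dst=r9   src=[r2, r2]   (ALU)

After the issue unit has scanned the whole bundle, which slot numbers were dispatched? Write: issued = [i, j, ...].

issued = [0, 1, 7]

[0] MEM needs rd=1 wr=1: ok; after: ALU=2 MUL=1 MEM=1 BR=1, R=5, W=3
[1] MEM needs rd=2 wr=0: ok; after: ALU=2 MUL=1 MEM=0 BR=1, R=3, W=3
[2] MEM needs rd=2 wr=0: FU; after: ALU=2 MUL=1 MEM=0 BR=1, R=3, W=3
[3] MEM needs rd=2 wr=0: FU; after: ALU=2 MUL=1 MEM=0 BR=1, R=3, W=3
[4] MUL needs rd=2 wr=1: WAW; after: ALU=2 MUL=1 MEM=0 BR=1, R=3, W=3
[5] ALU needs rd=2 wr=1: WAW; after: ALU=2 MUL=1 MEM=0 BR=1, R=3, W=3
[6] MEM needs rd=1 wr=1: FU; after: ALU=2 MUL=1 MEM=0 BR=1, R=3, W=3
[7] ALU needs rd=1 wr=1: ok; after: ALU=1 MUL=1 MEM=0 BR=1, R=2, W=2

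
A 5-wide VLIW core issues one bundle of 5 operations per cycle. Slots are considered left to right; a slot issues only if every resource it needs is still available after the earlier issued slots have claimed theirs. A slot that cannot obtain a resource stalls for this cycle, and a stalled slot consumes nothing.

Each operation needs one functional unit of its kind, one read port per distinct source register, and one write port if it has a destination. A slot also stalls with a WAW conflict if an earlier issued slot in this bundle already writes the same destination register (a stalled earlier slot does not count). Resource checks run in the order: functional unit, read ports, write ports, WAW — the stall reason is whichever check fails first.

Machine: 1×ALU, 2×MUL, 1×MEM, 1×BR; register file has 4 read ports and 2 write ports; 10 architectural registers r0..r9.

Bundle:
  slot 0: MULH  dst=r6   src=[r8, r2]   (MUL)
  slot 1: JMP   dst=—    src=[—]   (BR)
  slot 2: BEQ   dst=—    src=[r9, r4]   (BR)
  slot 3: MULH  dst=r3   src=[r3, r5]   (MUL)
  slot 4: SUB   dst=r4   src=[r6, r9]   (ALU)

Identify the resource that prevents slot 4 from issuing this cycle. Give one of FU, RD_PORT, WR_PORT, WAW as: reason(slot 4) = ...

reason(slot 4) = RD_PORT

slot 0 (MUL): ISSUE — free A1,Mu1,Ld1,B1 rp2 wp1
slot 1 (BR): ISSUE — free A1,Mu1,Ld1,B0 rp2 wp1
slot 2 (BR): stall FU — free A1,Mu1,Ld1,B0 rp2 wp1
slot 3 (MUL): ISSUE — free A1,Mu0,Ld1,B0 rp0 wp0
slot 4 (ALU): stall RD_PORT — free A1,Mu0,Ld1,B0 rp0 wp0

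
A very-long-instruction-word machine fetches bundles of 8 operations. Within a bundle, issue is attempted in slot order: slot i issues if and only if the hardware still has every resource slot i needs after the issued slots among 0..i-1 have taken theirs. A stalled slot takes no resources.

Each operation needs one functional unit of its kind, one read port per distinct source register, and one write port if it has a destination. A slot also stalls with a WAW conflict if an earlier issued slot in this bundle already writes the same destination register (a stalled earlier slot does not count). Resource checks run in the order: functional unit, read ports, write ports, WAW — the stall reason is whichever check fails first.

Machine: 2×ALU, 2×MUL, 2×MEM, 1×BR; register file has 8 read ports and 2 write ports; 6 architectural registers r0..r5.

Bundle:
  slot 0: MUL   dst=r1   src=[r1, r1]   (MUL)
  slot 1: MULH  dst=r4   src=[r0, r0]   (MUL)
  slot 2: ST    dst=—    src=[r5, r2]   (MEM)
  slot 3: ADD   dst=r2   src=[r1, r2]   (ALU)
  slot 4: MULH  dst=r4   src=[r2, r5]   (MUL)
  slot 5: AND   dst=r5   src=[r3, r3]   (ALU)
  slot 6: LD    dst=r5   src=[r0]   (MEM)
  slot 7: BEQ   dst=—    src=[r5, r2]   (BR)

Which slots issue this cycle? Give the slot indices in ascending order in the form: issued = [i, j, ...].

issued = [0, 1, 2, 7]

slot 0 (MUL): ISSUE — free A2,Mu1,Ld2,B1 rp7 wp1
slot 1 (MUL): ISSUE — free A2,Mu0,Ld2,B1 rp6 wp0
slot 2 (MEM): ISSUE — free A2,Mu0,Ld1,B1 rp4 wp0
slot 3 (ALU): stall WR_PORT — free A2,Mu0,Ld1,B1 rp4 wp0
slot 4 (MUL): stall FU — free A2,Mu0,Ld1,B1 rp4 wp0
slot 5 (ALU): stall WR_PORT — free A2,Mu0,Ld1,B1 rp4 wp0
slot 6 (MEM): stall WR_PORT — free A2,Mu0,Ld1,B1 rp4 wp0
slot 7 (BR): ISSUE — free A2,Mu0,Ld1,B0 rp2 wp0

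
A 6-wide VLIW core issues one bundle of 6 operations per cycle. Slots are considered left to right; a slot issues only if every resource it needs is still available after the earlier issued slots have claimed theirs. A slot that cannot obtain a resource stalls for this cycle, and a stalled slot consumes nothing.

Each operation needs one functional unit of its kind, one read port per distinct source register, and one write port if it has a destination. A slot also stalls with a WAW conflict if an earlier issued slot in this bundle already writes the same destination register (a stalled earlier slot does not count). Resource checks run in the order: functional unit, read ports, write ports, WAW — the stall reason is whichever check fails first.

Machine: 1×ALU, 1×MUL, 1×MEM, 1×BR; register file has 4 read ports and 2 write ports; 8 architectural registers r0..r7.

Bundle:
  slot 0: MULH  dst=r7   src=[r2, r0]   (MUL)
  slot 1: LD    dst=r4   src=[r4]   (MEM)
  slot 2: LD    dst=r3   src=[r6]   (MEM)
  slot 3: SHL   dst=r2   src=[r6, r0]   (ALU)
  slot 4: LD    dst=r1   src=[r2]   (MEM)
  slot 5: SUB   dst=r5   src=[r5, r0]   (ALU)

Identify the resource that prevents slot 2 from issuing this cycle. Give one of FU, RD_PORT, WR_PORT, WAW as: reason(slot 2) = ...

reason(slot 2) = FU

(0) want 1×MUL +2rd +1wr — yes → AL1|MU0|ME1|BR1|rd2|wr1
(1) want 1×MEM +1rd +1wr — yes → AL1|MU0|ME0|BR1|rd1|wr0
(2) want 1×MEM +1rd +1wr — FU → AL1|MU0|ME0|BR1|rd1|wr0
(3) want 1×ALU +2rd +1wr — RD_PORT → AL1|MU0|ME0|BR1|rd1|wr0
(4) want 1×MEM +1rd +1wr — FU → AL1|MU0|ME0|BR1|rd1|wr0
(5) want 1×ALU +2rd +1wr — RD_PORT → AL1|MU0|ME0|BR1|rd1|wr0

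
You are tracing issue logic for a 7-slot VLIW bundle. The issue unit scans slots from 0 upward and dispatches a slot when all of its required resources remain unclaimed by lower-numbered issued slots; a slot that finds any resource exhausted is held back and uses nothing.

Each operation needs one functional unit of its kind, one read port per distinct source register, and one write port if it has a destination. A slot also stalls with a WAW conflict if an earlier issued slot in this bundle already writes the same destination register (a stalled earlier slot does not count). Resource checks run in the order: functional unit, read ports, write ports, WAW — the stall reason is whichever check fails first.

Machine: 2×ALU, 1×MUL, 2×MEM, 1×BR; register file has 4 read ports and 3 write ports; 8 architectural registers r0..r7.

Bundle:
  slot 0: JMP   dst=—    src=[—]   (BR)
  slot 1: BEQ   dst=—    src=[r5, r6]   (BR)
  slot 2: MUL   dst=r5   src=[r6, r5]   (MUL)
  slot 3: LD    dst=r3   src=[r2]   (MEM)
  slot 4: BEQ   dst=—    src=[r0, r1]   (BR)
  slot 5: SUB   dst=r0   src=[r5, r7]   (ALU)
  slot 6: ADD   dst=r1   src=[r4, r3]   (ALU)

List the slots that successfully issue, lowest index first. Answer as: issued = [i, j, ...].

issued = [0, 2, 3]

  0. BR ⇒ go  {2A/1Mu/2Ld/0B | 4r 3w}
  1. BR ⇒ no(FU)  {2A/1Mu/2Ld/0B | 4r 3w}
  2. MUL→r5 ⇒ go  {2A/0Mu/2Ld/0B | 2r 2w}
  3. MEM→r3 ⇒ go  {2A/0Mu/1Ld/0B | 1r 1w}
  4. BR ⇒ no(FU)  {2A/0Mu/1Ld/0B | 1r 1w}
  5. ALU→r0 ⇒ no(RD_PORT)  {2A/0Mu/1Ld/0B | 1r 1w}
  6. ALU→r1 ⇒ no(RD_PORT)  {2A/0Mu/1Ld/0B | 1r 1w}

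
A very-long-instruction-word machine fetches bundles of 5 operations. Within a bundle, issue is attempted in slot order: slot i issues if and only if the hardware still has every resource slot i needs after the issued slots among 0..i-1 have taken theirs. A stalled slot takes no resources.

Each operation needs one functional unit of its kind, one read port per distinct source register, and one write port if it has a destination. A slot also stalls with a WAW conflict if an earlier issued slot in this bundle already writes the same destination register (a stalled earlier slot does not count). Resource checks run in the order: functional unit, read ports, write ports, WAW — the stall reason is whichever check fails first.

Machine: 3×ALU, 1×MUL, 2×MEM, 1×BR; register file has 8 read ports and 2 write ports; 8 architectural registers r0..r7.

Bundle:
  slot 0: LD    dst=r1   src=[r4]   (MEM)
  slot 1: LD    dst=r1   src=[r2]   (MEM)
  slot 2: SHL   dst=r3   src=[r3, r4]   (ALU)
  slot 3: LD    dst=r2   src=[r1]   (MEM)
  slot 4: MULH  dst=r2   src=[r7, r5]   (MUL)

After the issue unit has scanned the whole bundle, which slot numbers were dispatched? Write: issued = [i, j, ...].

(0) want 1×MEM +1rd +1wr — yes → AL3|MU1|ME1|BR1|rd7|wr1
(1) want 1×MEM +1rd +1wr — WAW → AL3|MU1|ME1|BR1|rd7|wr1
(2) want 1×ALU +2rd +1wr — yes → AL2|MU1|ME1|BR1|rd5|wr0
(3) want 1×MEM +1rd +1wr — WR_PORT → AL2|MU1|ME1|BR1|rd5|wr0
(4) want 1×MUL +2rd +1wr — WR_PORT → AL2|MU1|ME1|BR1|rd5|wr0

issued = [0, 2]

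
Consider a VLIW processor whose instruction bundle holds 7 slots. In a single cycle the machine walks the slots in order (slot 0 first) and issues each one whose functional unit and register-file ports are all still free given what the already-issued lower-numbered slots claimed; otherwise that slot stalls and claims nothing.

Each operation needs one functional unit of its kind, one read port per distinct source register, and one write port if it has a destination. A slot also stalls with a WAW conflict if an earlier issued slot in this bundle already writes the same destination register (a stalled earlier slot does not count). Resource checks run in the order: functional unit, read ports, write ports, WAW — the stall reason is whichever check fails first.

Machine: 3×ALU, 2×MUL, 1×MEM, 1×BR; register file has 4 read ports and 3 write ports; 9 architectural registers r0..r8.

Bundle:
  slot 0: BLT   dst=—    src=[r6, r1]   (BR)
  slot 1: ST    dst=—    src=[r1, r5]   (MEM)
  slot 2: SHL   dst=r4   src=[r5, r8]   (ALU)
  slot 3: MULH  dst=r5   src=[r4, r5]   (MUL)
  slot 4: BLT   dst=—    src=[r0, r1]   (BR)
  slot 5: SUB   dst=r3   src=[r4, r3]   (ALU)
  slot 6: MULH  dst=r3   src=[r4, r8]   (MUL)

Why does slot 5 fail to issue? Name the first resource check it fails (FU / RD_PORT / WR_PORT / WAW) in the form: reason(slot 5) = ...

slot 0 (BR): ISSUE — free A3,Mu2,Ld1,B0 rp2 wp3
slot 1 (MEM): ISSUE — free A3,Mu2,Ld0,B0 rp0 wp3
slot 2 (ALU): stall RD_PORT — free A3,Mu2,Ld0,B0 rp0 wp3
slot 3 (MUL): stall RD_PORT — free A3,Mu2,Ld0,B0 rp0 wp3
slot 4 (BR): stall FU — free A3,Mu2,Ld0,B0 rp0 wp3
slot 5 (ALU): stall RD_PORT — free A3,Mu2,Ld0,B0 rp0 wp3
slot 6 (MUL): stall RD_PORT — free A3,Mu2,Ld0,B0 rp0 wp3

reason(slot 5) = RD_PORT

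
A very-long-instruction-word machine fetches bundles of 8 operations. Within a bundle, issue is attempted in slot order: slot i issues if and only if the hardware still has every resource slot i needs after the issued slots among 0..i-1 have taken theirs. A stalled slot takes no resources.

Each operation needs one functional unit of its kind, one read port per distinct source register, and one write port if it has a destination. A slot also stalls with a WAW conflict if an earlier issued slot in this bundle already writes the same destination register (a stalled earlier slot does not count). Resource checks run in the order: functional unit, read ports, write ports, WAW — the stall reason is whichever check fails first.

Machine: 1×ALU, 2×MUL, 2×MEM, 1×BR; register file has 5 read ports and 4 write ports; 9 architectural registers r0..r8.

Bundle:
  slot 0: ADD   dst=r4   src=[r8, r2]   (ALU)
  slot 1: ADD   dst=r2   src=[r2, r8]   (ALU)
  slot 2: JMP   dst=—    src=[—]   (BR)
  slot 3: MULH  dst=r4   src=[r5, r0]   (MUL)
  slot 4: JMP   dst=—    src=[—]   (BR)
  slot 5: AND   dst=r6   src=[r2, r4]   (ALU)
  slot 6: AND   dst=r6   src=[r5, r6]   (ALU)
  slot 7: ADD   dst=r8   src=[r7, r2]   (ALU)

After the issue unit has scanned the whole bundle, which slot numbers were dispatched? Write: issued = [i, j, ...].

issued = [0, 2]

[0] ALU needs rd=2 wr=1: ok; after: ALU=0 MUL=2 MEM=2 BR=1, R=3, W=3
[1] ALU needs rd=2 wr=1: FU; after: ALU=0 MUL=2 MEM=2 BR=1, R=3, W=3
[2] BR needs rd=0 wr=0: ok; after: ALU=0 MUL=2 MEM=2 BR=0, R=3, W=3
[3] MUL needs rd=2 wr=1: WAW; after: ALU=0 MUL=2 MEM=2 BR=0, R=3, W=3
[4] BR needs rd=0 wr=0: FU; after: ALU=0 MUL=2 MEM=2 BR=0, R=3, W=3
[5] ALU needs rd=2 wr=1: FU; after: ALU=0 MUL=2 MEM=2 BR=0, R=3, W=3
[6] ALU needs rd=2 wr=1: FU; after: ALU=0 MUL=2 MEM=2 BR=0, R=3, W=3
[7] ALU needs rd=2 wr=1: FU; after: ALU=0 MUL=2 MEM=2 BR=0, R=3, W=3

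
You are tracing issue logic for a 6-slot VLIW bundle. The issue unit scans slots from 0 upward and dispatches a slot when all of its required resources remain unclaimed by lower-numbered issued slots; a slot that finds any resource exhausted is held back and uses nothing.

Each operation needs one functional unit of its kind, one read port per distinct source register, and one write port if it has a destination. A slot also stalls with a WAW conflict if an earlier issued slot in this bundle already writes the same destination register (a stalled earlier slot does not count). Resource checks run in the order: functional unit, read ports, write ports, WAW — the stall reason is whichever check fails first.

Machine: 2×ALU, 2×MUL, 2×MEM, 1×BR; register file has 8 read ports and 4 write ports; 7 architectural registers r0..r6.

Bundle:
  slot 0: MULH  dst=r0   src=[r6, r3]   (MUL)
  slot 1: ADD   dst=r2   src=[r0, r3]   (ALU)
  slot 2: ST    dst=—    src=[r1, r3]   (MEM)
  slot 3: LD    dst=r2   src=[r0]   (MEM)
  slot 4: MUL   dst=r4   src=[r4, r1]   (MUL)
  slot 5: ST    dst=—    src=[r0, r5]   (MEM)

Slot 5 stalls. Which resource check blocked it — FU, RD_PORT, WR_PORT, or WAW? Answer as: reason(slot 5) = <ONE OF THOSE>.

reason(slot 5) = RD_PORT

  0. MUL→r0 ⇒ go  {2A/1Mu/2Ld/1B | 6r 3w}
  1. ALU→r2 ⇒ go  {1A/1Mu/2Ld/1B | 4r 2w}
  2. MEM ⇒ go  {1A/1Mu/1Ld/1B | 2r 2w}
  3. MEM→r2 ⇒ no(WAW)  {1A/1Mu/1Ld/1B | 2r 2w}
  4. MUL→r4 ⇒ go  {1A/0Mu/1Ld/1B | 0r 1w}
  5. MEM ⇒ no(RD_PORT)  {1A/0Mu/1Ld/1B | 0r 1w}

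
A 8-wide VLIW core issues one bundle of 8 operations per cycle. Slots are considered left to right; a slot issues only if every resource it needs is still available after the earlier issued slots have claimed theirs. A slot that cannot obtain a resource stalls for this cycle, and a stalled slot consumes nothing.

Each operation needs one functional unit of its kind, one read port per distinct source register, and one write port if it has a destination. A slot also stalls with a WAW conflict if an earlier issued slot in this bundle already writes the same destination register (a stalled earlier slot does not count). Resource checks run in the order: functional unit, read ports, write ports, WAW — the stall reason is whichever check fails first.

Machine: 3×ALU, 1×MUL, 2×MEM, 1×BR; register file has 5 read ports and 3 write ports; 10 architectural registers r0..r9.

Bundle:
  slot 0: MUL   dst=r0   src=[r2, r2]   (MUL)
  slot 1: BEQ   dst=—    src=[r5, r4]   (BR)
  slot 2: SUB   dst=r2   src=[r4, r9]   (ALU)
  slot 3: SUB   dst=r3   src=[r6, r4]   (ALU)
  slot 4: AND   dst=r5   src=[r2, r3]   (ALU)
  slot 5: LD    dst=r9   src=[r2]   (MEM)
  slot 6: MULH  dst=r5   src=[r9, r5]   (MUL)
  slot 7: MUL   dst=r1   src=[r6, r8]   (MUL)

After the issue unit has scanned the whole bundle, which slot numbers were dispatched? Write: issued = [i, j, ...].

issued = [0, 1, 2]

#0 MUL src=r2,r2 dispatched  <A:3 Mu:0 Ld:2 B:1 rd:4 wr:2>
#1 BR src=r5,r4 dispatched  <A:3 Mu:0 Ld:2 B:0 rd:2 wr:2>
#2 ALU src=r4,r9 dispatched  <A:2 Mu:0 Ld:2 B:0 rd:0 wr:1>
#3 ALU src=r6,r4 held:RD_PORT  <A:2 Mu:0 Ld:2 B:0 rd:0 wr:1>
#4 ALU src=r2,r3 held:RD_PORT  <A:2 Mu:0 Ld:2 B:0 rd:0 wr:1>
#5 MEM src=r2 held:RD_PORT  <A:2 Mu:0 Ld:2 B:0 rd:0 wr:1>
#6 MUL src=r9,r5 held:FU  <A:2 Mu:0 Ld:2 B:0 rd:0 wr:1>
#7 MUL src=r6,r8 held:FU  <A:2 Mu:0 Ld:2 B:0 rd:0 wr:1>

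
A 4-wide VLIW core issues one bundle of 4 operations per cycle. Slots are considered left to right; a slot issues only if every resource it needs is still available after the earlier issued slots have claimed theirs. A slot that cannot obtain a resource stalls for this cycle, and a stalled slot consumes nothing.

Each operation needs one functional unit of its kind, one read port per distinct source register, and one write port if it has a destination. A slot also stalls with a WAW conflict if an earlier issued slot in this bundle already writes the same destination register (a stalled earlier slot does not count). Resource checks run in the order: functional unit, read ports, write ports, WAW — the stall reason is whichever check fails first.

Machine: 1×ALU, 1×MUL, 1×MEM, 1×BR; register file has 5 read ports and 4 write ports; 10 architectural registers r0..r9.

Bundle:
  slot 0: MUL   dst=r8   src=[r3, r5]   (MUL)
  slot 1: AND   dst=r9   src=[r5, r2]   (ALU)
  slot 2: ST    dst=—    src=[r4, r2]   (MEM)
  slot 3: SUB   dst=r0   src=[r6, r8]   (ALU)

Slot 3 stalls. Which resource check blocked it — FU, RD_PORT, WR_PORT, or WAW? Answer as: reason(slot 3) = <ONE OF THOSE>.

reason(slot 3) = FU

slot 0 (MUL): ISSUE — free A1,Mu0,Ld1,B1 rp3 wp3
slot 1 (ALU): ISSUE — free A0,Mu0,Ld1,B1 rp1 wp2
slot 2 (MEM): stall RD_PORT — free A0,Mu0,Ld1,B1 rp1 wp2
slot 3 (ALU): stall FU — free A0,Mu0,Ld1,B1 rp1 wp2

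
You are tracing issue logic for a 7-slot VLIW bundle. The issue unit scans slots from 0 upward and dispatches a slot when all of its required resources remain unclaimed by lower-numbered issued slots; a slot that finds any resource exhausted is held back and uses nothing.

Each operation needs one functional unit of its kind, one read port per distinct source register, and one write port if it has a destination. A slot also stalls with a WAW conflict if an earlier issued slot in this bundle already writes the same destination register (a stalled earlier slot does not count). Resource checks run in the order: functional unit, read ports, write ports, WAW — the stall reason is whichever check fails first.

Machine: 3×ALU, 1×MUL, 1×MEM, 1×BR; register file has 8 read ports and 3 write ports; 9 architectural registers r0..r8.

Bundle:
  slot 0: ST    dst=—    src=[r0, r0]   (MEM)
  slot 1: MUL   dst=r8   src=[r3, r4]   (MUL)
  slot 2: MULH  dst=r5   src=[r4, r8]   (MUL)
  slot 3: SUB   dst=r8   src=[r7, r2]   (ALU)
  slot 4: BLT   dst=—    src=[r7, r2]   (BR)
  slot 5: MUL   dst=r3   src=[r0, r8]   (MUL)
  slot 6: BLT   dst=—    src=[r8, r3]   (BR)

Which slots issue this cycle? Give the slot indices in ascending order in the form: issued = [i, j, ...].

[0] MEM needs rd=1 wr=0: ok; after: ALU=3 MUL=1 MEM=0 BR=1, R=7, W=3
[1] MUL needs rd=2 wr=1: ok; after: ALU=3 MUL=0 MEM=0 BR=1, R=5, W=2
[2] MUL needs rd=2 wr=1: FU; after: ALU=3 MUL=0 MEM=0 BR=1, R=5, W=2
[3] ALU needs rd=2 wr=1: WAW; after: ALU=3 MUL=0 MEM=0 BR=1, R=5, W=2
[4] BR needs rd=2 wr=0: ok; after: ALU=3 MUL=0 MEM=0 BR=0, R=3, W=2
[5] MUL needs rd=2 wr=1: FU; after: ALU=3 MUL=0 MEM=0 BR=0, R=3, W=2
[6] BR needs rd=2 wr=0: FU; after: ALU=3 MUL=0 MEM=0 BR=0, R=3, W=2

issued = [0, 1, 4]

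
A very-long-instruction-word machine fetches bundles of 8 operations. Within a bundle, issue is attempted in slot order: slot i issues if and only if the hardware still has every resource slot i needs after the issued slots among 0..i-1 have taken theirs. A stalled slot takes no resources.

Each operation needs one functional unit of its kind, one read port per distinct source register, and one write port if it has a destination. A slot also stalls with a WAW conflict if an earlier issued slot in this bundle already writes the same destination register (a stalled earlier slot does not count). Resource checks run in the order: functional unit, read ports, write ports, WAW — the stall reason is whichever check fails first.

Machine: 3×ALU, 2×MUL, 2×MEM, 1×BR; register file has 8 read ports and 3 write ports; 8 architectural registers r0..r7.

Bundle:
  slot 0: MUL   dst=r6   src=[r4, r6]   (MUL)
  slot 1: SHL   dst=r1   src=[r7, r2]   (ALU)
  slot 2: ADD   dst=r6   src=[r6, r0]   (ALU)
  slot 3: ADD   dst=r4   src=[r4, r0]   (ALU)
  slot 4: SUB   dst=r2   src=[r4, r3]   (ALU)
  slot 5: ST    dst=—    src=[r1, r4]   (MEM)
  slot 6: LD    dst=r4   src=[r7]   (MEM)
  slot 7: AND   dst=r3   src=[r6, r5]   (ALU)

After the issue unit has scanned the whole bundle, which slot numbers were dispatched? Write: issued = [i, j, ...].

#0 MUL src=r4,r6 dispatched  <A:3 Mu:1 Ld:2 B:1 rd:6 wr:2>
#1 ALU src=r7,r2 dispatched  <A:2 Mu:1 Ld:2 B:1 rd:4 wr:1>
#2 ALU src=r6,r0 held:WAW  <A:2 Mu:1 Ld:2 B:1 rd:4 wr:1>
#3 ALU src=r4,r0 dispatched  <A:1 Mu:1 Ld:2 B:1 rd:2 wr:0>
#4 ALU src=r4,r3 held:WR_PORT  <A:1 Mu:1 Ld:2 B:1 rd:2 wr:0>
#5 MEM src=r1,r4 dispatched  <A:1 Mu:1 Ld:1 B:1 rd:0 wr:0>
#6 MEM src=r7 held:RD_PORT  <A:1 Mu:1 Ld:1 B:1 rd:0 wr:0>
#7 ALU src=r6,r5 held:RD_PORT  <A:1 Mu:1 Ld:1 B:1 rd:0 wr:0>

issued = [0, 1, 3, 5]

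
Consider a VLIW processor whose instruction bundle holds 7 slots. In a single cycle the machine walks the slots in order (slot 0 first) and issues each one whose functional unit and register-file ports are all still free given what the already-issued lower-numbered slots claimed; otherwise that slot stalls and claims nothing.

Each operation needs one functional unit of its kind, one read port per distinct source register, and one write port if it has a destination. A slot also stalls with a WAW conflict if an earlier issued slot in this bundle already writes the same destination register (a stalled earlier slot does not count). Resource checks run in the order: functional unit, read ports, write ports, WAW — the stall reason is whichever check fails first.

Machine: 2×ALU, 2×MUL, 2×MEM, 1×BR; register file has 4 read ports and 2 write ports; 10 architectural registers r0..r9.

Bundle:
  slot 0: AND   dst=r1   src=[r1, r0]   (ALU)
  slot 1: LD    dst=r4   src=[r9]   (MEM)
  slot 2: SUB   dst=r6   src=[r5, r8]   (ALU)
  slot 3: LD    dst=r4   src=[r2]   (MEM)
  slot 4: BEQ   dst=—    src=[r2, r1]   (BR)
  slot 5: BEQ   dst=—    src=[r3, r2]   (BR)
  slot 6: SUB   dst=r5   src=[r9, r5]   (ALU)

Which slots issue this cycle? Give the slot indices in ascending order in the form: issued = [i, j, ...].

issued = [0, 1]

slot 0 (ALU): ISSUE — free A1,Mu2,Ld2,B1 rp2 wp1
slot 1 (MEM): ISSUE — free A1,Mu2,Ld1,B1 rp1 wp0
slot 2 (ALU): stall RD_PORT — free A1,Mu2,Ld1,B1 rp1 wp0
slot 3 (MEM): stall WR_PORT — free A1,Mu2,Ld1,B1 rp1 wp0
slot 4 (BR): stall RD_PORT — free A1,Mu2,Ld1,B1 rp1 wp0
slot 5 (BR): stall RD_PORT — free A1,Mu2,Ld1,B1 rp1 wp0
slot 6 (ALU): stall RD_PORT — free A1,Mu2,Ld1,B1 rp1 wp0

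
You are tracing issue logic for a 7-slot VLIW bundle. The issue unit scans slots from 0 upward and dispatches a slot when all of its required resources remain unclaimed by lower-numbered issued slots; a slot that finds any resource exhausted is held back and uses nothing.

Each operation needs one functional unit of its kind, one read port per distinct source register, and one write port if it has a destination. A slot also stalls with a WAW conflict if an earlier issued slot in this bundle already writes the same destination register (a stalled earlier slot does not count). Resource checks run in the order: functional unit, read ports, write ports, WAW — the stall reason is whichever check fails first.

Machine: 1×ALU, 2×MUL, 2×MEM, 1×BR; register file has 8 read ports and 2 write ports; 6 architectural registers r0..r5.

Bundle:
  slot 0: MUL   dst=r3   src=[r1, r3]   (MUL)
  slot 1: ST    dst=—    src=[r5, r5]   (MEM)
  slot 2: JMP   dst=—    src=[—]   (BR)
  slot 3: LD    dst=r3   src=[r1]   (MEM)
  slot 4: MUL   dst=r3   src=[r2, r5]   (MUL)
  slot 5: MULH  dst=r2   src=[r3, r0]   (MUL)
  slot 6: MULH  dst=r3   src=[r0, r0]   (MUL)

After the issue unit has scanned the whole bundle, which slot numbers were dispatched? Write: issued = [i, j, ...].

#0 MUL src=r1,r3 dispatched  <A:1 Mu:1 Ld:2 B:1 rd:6 wr:1>
#1 MEM src=r5,r5 dispatched  <A:1 Mu:1 Ld:1 B:1 rd:5 wr:1>
#2 BR src=- dispatched  <A:1 Mu:1 Ld:1 B:0 rd:5 wr:1>
#3 MEM src=r1 held:WAW  <A:1 Mu:1 Ld:1 B:0 rd:5 wr:1>
#4 MUL src=r2,r5 held:WAW  <A:1 Mu:1 Ld:1 B:0 rd:5 wr:1>
#5 MUL src=r3,r0 dispatched  <A:1 Mu:0 Ld:1 B:0 rd:3 wr:0>
#6 MUL src=r0,r0 held:FU  <A:1 Mu:0 Ld:1 B:0 rd:3 wr:0>

issued = [0, 1, 2, 5]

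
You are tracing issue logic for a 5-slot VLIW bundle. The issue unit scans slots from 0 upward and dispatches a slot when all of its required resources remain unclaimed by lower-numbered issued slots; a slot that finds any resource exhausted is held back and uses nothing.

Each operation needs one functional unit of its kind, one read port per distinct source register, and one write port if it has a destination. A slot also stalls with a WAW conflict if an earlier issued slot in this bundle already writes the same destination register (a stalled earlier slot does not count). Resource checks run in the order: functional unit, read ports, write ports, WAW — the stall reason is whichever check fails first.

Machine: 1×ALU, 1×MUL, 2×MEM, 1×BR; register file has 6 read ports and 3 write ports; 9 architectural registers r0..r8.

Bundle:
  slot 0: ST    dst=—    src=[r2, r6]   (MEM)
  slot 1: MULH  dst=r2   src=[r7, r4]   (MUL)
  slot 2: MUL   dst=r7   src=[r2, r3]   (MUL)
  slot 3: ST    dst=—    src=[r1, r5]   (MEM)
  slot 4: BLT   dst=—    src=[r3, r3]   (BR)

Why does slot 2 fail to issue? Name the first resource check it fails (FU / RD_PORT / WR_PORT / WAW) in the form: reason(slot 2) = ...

#0 MEM src=r2,r6 dispatched  <A:1 Mu:1 Ld:1 B:1 rd:4 wr:3>
#1 MUL src=r7,r4 dispatched  <A:1 Mu:0 Ld:1 B:1 rd:2 wr:2>
#2 MUL src=r2,r3 held:FU  <A:1 Mu:0 Ld:1 B:1 rd:2 wr:2>
#3 MEM src=r1,r5 dispatched  <A:1 Mu:0 Ld:0 B:1 rd:0 wr:2>
#4 BR src=r3,r3 held:RD_PORT  <A:1 Mu:0 Ld:0 B:1 rd:0 wr:2>

reason(slot 2) = FU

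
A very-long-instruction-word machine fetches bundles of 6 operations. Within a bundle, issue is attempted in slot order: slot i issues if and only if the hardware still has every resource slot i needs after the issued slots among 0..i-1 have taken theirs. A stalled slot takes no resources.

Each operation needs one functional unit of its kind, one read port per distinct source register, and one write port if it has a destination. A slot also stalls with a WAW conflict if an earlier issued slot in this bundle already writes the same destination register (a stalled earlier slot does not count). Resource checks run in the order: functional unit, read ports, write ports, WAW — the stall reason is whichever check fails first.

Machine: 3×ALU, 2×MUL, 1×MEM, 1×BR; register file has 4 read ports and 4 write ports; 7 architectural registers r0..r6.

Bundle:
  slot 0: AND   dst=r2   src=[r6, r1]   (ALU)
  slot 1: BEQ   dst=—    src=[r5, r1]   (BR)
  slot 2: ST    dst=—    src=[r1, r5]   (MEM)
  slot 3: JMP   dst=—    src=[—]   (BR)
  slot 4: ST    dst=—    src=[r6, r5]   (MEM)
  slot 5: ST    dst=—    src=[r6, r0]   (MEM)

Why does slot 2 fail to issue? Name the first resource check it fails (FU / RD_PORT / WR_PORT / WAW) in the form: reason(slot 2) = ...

reason(slot 2) = RD_PORT

[0] ALU needs rd=2 wr=1: ok; after: ALU=2 MUL=2 MEM=1 BR=1, R=2, W=3
[1] BR needs rd=2 wr=0: ok; after: ALU=2 MUL=2 MEM=1 BR=0, R=0, W=3
[2] MEM needs rd=2 wr=0: RD_PORT; after: ALU=2 MUL=2 MEM=1 BR=0, R=0, W=3
[3] BR needs rd=0 wr=0: FU; after: ALU=2 MUL=2 MEM=1 BR=0, R=0, W=3
[4] MEM needs rd=2 wr=0: RD_PORT; after: ALU=2 MUL=2 MEM=1 BR=0, R=0, W=3
[5] MEM needs rd=2 wr=0: RD_PORT; after: ALU=2 MUL=2 MEM=1 BR=0, R=0, W=3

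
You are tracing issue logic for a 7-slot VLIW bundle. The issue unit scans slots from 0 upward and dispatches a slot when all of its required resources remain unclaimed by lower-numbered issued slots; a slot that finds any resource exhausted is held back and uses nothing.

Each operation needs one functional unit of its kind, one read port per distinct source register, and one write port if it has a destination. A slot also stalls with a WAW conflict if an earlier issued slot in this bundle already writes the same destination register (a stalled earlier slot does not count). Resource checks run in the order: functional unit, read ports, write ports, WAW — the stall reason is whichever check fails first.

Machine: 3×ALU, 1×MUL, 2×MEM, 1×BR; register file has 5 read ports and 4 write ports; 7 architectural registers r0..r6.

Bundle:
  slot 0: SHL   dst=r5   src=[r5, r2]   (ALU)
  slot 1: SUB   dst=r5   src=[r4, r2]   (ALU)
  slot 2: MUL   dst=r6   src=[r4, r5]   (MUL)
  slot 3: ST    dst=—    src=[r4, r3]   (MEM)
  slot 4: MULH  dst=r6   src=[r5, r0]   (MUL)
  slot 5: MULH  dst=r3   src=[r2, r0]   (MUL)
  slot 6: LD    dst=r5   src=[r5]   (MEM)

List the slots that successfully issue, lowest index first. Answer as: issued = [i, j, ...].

issued = [0, 2]

slot 0 (ALU): ISSUE — free A2,Mu1,Ld2,B1 rp3 wp3
slot 1 (ALU): stall WAW — free A2,Mu1,Ld2,B1 rp3 wp3
slot 2 (MUL): ISSUE — free A2,Mu0,Ld2,B1 rp1 wp2
slot 3 (MEM): stall RD_PORT — free A2,Mu0,Ld2,B1 rp1 wp2
slot 4 (MUL): stall FU — free A2,Mu0,Ld2,B1 rp1 wp2
slot 5 (MUL): stall FU — free A2,Mu0,Ld2,B1 rp1 wp2
slot 6 (MEM): stall WAW — free A2,Mu0,Ld2,B1 rp1 wp2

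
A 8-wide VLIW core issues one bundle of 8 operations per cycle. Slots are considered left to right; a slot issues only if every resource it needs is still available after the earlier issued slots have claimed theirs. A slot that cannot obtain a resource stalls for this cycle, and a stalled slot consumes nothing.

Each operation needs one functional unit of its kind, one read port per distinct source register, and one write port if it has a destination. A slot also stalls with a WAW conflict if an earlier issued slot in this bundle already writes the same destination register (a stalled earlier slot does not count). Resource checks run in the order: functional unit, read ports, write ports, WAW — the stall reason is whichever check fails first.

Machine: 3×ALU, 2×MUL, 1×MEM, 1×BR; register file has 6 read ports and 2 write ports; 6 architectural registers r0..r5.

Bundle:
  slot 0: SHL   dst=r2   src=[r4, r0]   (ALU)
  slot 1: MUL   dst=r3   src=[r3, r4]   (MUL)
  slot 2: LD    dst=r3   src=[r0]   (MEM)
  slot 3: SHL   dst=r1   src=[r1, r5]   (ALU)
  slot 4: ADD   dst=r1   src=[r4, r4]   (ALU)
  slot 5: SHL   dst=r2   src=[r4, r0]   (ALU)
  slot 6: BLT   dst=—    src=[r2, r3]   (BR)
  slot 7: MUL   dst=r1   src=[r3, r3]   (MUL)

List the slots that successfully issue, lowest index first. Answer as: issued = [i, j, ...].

[0] ALU needs rd=2 wr=1: ok; after: ALU=2 MUL=2 MEM=1 BR=1, R=4, W=1
[1] MUL needs rd=2 wr=1: ok; after: ALU=2 MUL=1 MEM=1 BR=1, R=2, W=0
[2] MEM needs rd=1 wr=1: WR_PORT; after: ALU=2 MUL=1 MEM=1 BR=1, R=2, W=0
[3] ALU needs rd=2 wr=1: WR_PORT; after: ALU=2 MUL=1 MEM=1 BR=1, R=2, W=0
[4] ALU needs rd=1 wr=1: WR_PORT; after: ALU=2 MUL=1 MEM=1 BR=1, R=2, W=0
[5] ALU needs rd=2 wr=1: WR_PORT; after: ALU=2 MUL=1 MEM=1 BR=1, R=2, W=0
[6] BR needs rd=2 wr=0: ok; after: ALU=2 MUL=1 MEM=1 BR=0, R=0, W=0
[7] MUL needs rd=1 wr=1: RD_PORT; after: ALU=2 MUL=1 MEM=1 BR=0, R=0, W=0

issued = [0, 1, 6]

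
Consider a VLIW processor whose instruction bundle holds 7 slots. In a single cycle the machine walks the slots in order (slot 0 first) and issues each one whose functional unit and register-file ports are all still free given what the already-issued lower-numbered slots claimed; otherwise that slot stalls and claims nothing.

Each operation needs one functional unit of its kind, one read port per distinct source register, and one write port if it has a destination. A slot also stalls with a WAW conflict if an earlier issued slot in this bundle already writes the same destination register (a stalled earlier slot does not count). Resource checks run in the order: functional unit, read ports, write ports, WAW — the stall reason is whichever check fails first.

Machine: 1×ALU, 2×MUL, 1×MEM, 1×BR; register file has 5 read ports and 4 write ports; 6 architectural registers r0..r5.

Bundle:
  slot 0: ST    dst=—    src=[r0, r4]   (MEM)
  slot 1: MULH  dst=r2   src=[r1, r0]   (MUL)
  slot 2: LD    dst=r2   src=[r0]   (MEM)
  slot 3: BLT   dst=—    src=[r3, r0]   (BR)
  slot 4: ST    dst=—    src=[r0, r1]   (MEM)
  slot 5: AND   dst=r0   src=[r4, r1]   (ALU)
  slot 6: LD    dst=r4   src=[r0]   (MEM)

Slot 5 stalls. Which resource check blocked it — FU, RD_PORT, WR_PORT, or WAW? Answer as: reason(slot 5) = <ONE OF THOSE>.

reason(slot 5) = RD_PORT

[0] MEM needs rd=2 wr=0: ok; after: ALU=1 MUL=2 MEM=0 BR=1, R=3, W=4
[1] MUL needs rd=2 wr=1: ok; after: ALU=1 MUL=1 MEM=0 BR=1, R=1, W=3
[2] MEM needs rd=1 wr=1: FU; after: ALU=1 MUL=1 MEM=0 BR=1, R=1, W=3
[3] BR needs rd=2 wr=0: RD_PORT; after: ALU=1 MUL=1 MEM=0 BR=1, R=1, W=3
[4] MEM needs rd=2 wr=0: FU; after: ALU=1 MUL=1 MEM=0 BR=1, R=1, W=3
[5] ALU needs rd=2 wr=1: RD_PORT; after: ALU=1 MUL=1 MEM=0 BR=1, R=1, W=3
[6] MEM needs rd=1 wr=1: FU; after: ALU=1 MUL=1 MEM=0 BR=1, R=1, W=3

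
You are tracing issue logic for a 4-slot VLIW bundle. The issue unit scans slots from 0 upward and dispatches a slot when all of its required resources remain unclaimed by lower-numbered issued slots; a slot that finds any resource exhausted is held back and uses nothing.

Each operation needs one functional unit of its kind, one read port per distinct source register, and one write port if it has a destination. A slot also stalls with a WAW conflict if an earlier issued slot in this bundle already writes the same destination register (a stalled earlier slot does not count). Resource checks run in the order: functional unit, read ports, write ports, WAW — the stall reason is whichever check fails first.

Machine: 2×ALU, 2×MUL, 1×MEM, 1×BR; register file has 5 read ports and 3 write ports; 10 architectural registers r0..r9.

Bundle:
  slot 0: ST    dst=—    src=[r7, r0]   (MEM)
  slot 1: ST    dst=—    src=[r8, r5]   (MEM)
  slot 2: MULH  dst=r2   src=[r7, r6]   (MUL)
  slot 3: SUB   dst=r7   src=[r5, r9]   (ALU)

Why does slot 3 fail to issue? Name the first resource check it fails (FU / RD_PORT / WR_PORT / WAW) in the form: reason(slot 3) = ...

(0) want 1×MEM +2rd +0wr — yes → AL2|MU2|ME0|BR1|rd3|wr3
(1) want 1×MEM +2rd +0wr — FU → AL2|MU2|ME0|BR1|rd3|wr3
(2) want 1×MUL +2rd +1wr — yes → AL2|MU1|ME0|BR1|rd1|wr2
(3) want 1×ALU +2rd +1wr — RD_PORT → AL2|MU1|ME0|BR1|rd1|wr2

reason(slot 3) = RD_PORT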